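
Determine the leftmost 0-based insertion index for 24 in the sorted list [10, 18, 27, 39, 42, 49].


List is sorted: [10, 18, 27, 39, 42, 49]
We need the leftmost position where 24 can be inserted, i.e. the first index whose element is >= 24 (or the end of the list if none is).
Binary search with low=0, high=6 (0-based indices):
  low=0, high=6, mid=3: a[3]=39 >= 24, so high = 3
  low=0, high=3, mid=1: a[1]=18 < 24, so low = 2
  low=2, high=3, mid=2: a[2]=27 >= 24, so high = 2
Now low = high = 2, so the insertion index is 2.
Final answer: 2


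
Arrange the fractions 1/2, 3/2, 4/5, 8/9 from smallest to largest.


Convert to decimal for comparison:
  1/2 = 0.5
  3/2 = 1.5
  4/5 = 0.8
  8/9 = 0.8889
Decimals in increasing order: 0.5 < 0.8 < 0.8889 < 1.5
Writing each back as its fraction gives the sorted order.
Final answer: 1/2, 4/5, 8/9, 3/2


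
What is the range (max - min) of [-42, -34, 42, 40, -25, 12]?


Maximum value: 42
Minimum value: -42
Range = 42 - (-42) = 84
Final answer: 84


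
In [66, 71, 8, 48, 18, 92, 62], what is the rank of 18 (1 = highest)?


Sort descending: [92, 71, 66, 62, 48, 18, 8]
Find 18 in the sorted list.
18 is at position 6.
Final answer: 6


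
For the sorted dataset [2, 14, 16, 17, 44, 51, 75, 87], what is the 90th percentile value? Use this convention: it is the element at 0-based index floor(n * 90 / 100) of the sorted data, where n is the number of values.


The dataset has n = 8 elements.
Index = floor(8 * 90 / 100) = floor(720 / 100) = floor(7.2) = 7
Counting from index 0 in the sorted data, the element at index 7 is 87.
Final answer: 87


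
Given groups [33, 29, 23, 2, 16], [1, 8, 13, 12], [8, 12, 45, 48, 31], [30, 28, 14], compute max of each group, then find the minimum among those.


Find max of each group:
  Group 1: [33, 29, 23, 2, 16] -> max = 33
  Group 2: [1, 8, 13, 12] -> max = 13
  Group 3: [8, 12, 45, 48, 31] -> max = 48
  Group 4: [30, 28, 14] -> max = 30
Maxes: [33, 13, 48, 30]
Minimum of maxes = 13
Final answer: 13


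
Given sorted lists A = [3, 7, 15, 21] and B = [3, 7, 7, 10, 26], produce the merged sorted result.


List A: [3, 7, 15, 21]
List B: [3, 7, 7, 10, 26]
Repeatedly compare the front elements and take the smaller:
  3 vs 3 -> take 3
  7 vs 3 -> take 3
  7 vs 7 -> take 7
  15 vs 7 -> take 7
  15 vs 7 -> take 7
  15 vs 10 -> take 10
  15 vs 26 -> take 15
  21 vs 26 -> take 21
  A is exhausted; append the rest of B: [26]
Final answer: [3, 3, 7, 7, 7, 10, 15, 21, 26]


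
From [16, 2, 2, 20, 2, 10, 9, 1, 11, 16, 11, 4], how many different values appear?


List all unique values:
Distinct values: [1, 2, 4, 9, 10, 11, 16, 20]
Count = 8
Final answer: 8


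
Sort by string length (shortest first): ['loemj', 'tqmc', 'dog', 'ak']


Compute lengths:
  'loemj' has length 5
  'tqmc' has length 4
  'dog' has length 3
  'ak' has length 2
Lengths in increasing order: 2 < 3 < 4 < 5
Listing the words in that order gives the answer.
Final answer: ['ak', 'dog', 'tqmc', 'loemj']


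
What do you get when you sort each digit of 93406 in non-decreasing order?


The number 93406 has digits: 9, 3, 4, 0, 6
Sorted: 0, 3, 4, 6, 9
Joining the sorted digits gives the result.
Final answer: 03469


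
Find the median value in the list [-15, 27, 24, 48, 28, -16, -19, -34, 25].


First, sort the list: [-34, -19, -16, -15, 24, 25, 27, 28, 48]
The list has 9 elements (odd count).
The middle index is 4 (0-based), and the element there is 24.
Final answer: 24


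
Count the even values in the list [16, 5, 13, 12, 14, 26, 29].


Check each element:
  16 is even
  5 is odd
  13 is odd
  12 is even
  14 is even
  26 is even
  29 is odd
Evens: [16, 12, 14, 26]
Count of evens = 4
Final answer: 4


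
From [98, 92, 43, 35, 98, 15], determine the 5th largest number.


Sort descending: [98, 98, 92, 43, 35, 15]
The 5th element (1-indexed) is at index 4.
Value = 35
Final answer: 35


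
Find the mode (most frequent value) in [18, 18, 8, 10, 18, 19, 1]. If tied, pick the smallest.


Count the frequency of each value:
  1 appears 1 time(s)
  8 appears 1 time(s)
  10 appears 1 time(s)
  18 appears 3 time(s)
  19 appears 1 time(s)
Maximum frequency is 3.
Only 18 reaches that frequency, so it is the mode.
Final answer: 18


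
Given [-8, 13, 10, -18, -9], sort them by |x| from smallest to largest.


Compute absolute values:
  |-8| = 8
  |13| = 13
  |10| = 10
  |-18| = 18
  |-9| = 9
Absolute values in increasing order: 8 < 9 < 10 < 13 < 18
Listing the original numbers in that order gives the answer.
Final answer: [-8, -9, 10, 13, -18]


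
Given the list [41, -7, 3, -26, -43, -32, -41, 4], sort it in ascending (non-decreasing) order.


Original list: [41, -7, 3, -26, -43, -32, -41, 4]
Repeatedly take the smallest remaining element:
  Remaining [41, -7, 3, -26, -43, -32, -41, 4] -> smallest is -43
  Remaining [41, -7, 3, -26, -32, -41, 4] -> smallest is -41
  Remaining [41, -7, 3, -26, -32, 4] -> smallest is -32
  Remaining [41, -7, 3, -26, 4] -> smallest is -26
  Remaining [41, -7, 3, 4] -> smallest is -7
  Remaining [41, 3, 4] -> smallest is 3
  Remaining [41, 4] -> smallest is 4
  Remaining [41] -> smallest is 41
Collecting the picks in order gives the sorted list.
Final answer: [-43, -41, -32, -26, -7, 3, 4, 41]


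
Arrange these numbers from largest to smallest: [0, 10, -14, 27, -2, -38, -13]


Original list: [0, 10, -14, 27, -2, -38, -13]
Repeatedly take the largest remaining element:
  Remaining [0, 10, -14, 27, -2, -38, -13] -> largest is 27
  Remaining [0, 10, -14, -2, -38, -13] -> largest is 10
  Remaining [0, -14, -2, -38, -13] -> largest is 0
  Remaining [-14, -2, -38, -13] -> largest is -2
  Remaining [-14, -38, -13] -> largest is -13
  Remaining [-14, -38] -> largest is -14
  Remaining [-38] -> largest is -38
Collecting the picks in order gives the descending list.
Final answer: [27, 10, 0, -2, -13, -14, -38]


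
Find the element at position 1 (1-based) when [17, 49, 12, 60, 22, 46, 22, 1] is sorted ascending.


Sort ascending: [1, 12, 17, 22, 22, 46, 49, 60]
The 1st element (1-indexed) is at index 0.
Value = 1
Final answer: 1


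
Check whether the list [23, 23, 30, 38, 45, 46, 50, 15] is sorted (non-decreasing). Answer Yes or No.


Check consecutive pairs:
  23 <= 23? True
  23 <= 30? True
  30 <= 38? True
  38 <= 45? True
  45 <= 46? True
  46 <= 50? True
  50 <= 15? False
1 consecutive pair(s) are out of order, so the list is not sorted.
Final answer: No


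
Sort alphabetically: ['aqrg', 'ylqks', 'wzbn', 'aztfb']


Compare strings character by character (the first differing letter decides):
  'aqrg' < 'aztfb' since 'q' < 'z' at position 2
  'aztfb' < 'wzbn' since 'a' < 'w' at position 1
  'wzbn' < 'ylqks' since 'w' < 'y' at position 1
Chaining these comparisons gives the alphabetical order.
Final answer: ['aqrg', 'aztfb', 'wzbn', 'ylqks']


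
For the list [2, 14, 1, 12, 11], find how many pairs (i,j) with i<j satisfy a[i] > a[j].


For each element, count the later elements that are smaller than it:
  2 (index 0): smaller elements after it = [1] -> 1
  14 (index 1): smaller elements after it = [1, 12, 11] -> 3
  1 (index 2): smaller elements after it = [] -> 0
  12 (index 3): smaller elements after it = [11] -> 1
Total inversions = 1 + 3 + 0 + 1 = 5
Final answer: 5


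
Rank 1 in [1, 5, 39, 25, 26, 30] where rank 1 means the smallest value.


Sort ascending: [1, 5, 25, 26, 30, 39]
Find 1 in the sorted list.
1 is at position 1 (1-indexed).
Final answer: 1


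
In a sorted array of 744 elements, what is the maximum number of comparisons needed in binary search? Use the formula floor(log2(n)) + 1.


Binary search halves the search space each step.
Maximum comparisons = floor(log2(744)) + 1
log2(744) = 9.5392
floor(log2(744)) = 9, so 9 + 1 = 10
Final answer: 10


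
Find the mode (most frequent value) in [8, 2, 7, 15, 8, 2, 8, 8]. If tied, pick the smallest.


Count the frequency of each value:
  2 appears 2 time(s)
  7 appears 1 time(s)
  8 appears 4 time(s)
  15 appears 1 time(s)
Maximum frequency is 4.
Only 8 reaches that frequency, so it is the mode.
Final answer: 8


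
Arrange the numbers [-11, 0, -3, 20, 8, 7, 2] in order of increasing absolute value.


Compute absolute values:
  |-11| = 11
  |0| = 0
  |-3| = 3
  |20| = 20
  |8| = 8
  |7| = 7
  |2| = 2
Absolute values in increasing order: 0 < 2 < 3 < 7 < 8 < 11 < 20
Listing the original numbers in that order gives the answer.
Final answer: [0, 2, -3, 7, 8, -11, 20]


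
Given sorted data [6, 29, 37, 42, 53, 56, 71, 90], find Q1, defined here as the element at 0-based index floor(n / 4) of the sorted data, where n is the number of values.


The list has n = 8 elements.
Q1 index = floor(8 / 4) = floor(2) = 2
Counting from index 0 in the sorted data, the element at index 2 is 37.
Final answer: 37


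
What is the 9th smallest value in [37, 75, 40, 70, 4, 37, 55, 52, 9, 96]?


Sort ascending: [4, 9, 37, 37, 40, 52, 55, 70, 75, 96]
The 9th element (1-indexed) is at index 8.
Value = 75
Final answer: 75


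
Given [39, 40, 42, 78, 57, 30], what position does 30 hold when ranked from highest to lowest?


Sort descending: [78, 57, 42, 40, 39, 30]
Find 30 in the sorted list.
30 is at position 6.
Final answer: 6


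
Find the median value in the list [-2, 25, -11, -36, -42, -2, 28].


First, sort the list: [-42, -36, -11, -2, -2, 25, 28]
The list has 7 elements (odd count).
The middle index is 3 (0-based), and the element there is -2.
Final answer: -2


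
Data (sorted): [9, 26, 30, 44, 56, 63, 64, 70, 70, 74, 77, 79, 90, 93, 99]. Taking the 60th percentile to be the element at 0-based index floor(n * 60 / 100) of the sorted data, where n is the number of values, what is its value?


The dataset has n = 15 elements.
Index = floor(15 * 60 / 100) = floor(900 / 100) = floor(9) = 9
Counting from index 0 in the sorted data, the element at index 9 is 74.
Final answer: 74


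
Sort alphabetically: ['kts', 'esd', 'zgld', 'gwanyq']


Compare strings character by character (the first differing letter decides):
  'esd' < 'gwanyq' since 'e' < 'g' at position 1
  'gwanyq' < 'kts' since 'g' < 'k' at position 1
  'kts' < 'zgld' since 'k' < 'z' at position 1
Chaining these comparisons gives the alphabetical order.
Final answer: ['esd', 'gwanyq', 'kts', 'zgld']


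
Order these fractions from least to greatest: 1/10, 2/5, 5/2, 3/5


Convert to decimal for comparison:
  1/10 = 0.1
  2/5 = 0.4
  5/2 = 2.5
  3/5 = 0.6
Decimals in increasing order: 0.1 < 0.4 < 0.6 < 2.5
Writing each back as its fraction gives the sorted order.
Final answer: 1/10, 2/5, 3/5, 5/2


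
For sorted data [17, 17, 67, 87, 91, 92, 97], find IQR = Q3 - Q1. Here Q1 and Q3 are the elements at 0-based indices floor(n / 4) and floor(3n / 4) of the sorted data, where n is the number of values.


The data has n = 7 elements.
Q1 index = floor(7 / 4) = floor(1.75) = 1; Q3 index = floor(3 * 7 / 4) = floor(5.25) = 5
Q1 = element at index 1 = 17
Q3 = element at index 5 = 92
IQR = 92 - 17 = 75
Final answer: 75


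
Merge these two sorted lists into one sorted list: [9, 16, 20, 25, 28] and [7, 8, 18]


List A: [9, 16, 20, 25, 28]
List B: [7, 8, 18]
Repeatedly compare the front elements and take the smaller:
  9 vs 7 -> take 7
  9 vs 8 -> take 8
  9 vs 18 -> take 9
  16 vs 18 -> take 16
  20 vs 18 -> take 18
  B is exhausted; append the rest of A: [20, 25, 28]
Final answer: [7, 8, 9, 16, 18, 20, 25, 28]


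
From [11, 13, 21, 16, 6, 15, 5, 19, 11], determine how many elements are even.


Check each element:
  11 is odd
  13 is odd
  21 is odd
  16 is even
  6 is even
  15 is odd
  5 is odd
  19 is odd
  11 is odd
Evens: [16, 6]
Count of evens = 2
Final answer: 2


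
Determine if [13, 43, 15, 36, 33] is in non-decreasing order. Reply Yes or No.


Check consecutive pairs:
  13 <= 43? True
  43 <= 15? False
  15 <= 36? True
  36 <= 33? False
2 consecutive pair(s) are out of order, so the list is not sorted.
Final answer: No


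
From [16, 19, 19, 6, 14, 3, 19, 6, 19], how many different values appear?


List all unique values:
Distinct values: [3, 6, 14, 16, 19]
Count = 5
Final answer: 5


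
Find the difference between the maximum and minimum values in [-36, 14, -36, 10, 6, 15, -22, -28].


Maximum value: 15
Minimum value: -36
Range = 15 - (-36) = 51
Final answer: 51


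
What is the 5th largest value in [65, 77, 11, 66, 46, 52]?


Sort descending: [77, 66, 65, 52, 46, 11]
The 5th element (1-indexed) is at index 4.
Value = 46
Final answer: 46


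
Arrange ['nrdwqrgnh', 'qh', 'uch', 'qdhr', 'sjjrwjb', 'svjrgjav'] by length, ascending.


Compute lengths:
  'nrdwqrgnh' has length 9
  'qh' has length 2
  'uch' has length 3
  'qdhr' has length 4
  'sjjrwjb' has length 7
  'svjrgjav' has length 8
Lengths in increasing order: 2 < 3 < 4 < 7 < 8 < 9
Listing the words in that order gives the answer.
Final answer: ['qh', 'uch', 'qdhr', 'sjjrwjb', 'svjrgjav', 'nrdwqrgnh']


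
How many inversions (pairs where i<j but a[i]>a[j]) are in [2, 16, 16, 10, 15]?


For each element, count the later elements that are smaller than it:
  2 (index 0): smaller elements after it = [] -> 0
  16 (index 1): smaller elements after it = [10, 15] -> 2
  16 (index 2): smaller elements after it = [10, 15] -> 2
  10 (index 3): smaller elements after it = [] -> 0
Total inversions = 0 + 2 + 2 + 0 = 4
Final answer: 4


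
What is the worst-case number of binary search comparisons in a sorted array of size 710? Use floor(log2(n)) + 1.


Binary search halves the search space each step.
Maximum comparisons = floor(log2(710)) + 1
log2(710) = 9.4717
floor(log2(710)) = 9, so 9 + 1 = 10
Final answer: 10


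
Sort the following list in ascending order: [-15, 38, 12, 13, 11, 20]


Original list: [-15, 38, 12, 13, 11, 20]
Repeatedly take the smallest remaining element:
  Remaining [-15, 38, 12, 13, 11, 20] -> smallest is -15
  Remaining [38, 12, 13, 11, 20] -> smallest is 11
  Remaining [38, 12, 13, 20] -> smallest is 12
  Remaining [38, 13, 20] -> smallest is 13
  Remaining [38, 20] -> smallest is 20
  Remaining [38] -> smallest is 38
Collecting the picks in order gives the sorted list.
Final answer: [-15, 11, 12, 13, 20, 38]


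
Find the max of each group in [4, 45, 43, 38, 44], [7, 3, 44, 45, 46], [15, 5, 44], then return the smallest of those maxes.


Find max of each group:
  Group 1: [4, 45, 43, 38, 44] -> max = 45
  Group 2: [7, 3, 44, 45, 46] -> max = 46
  Group 3: [15, 5, 44] -> max = 44
Maxes: [45, 46, 44]
Minimum of maxes = 44
Final answer: 44


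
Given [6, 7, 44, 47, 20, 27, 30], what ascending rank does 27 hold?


Sort ascending: [6, 7, 20, 27, 30, 44, 47]
Find 27 in the sorted list.
27 is at position 4 (1-indexed).
Final answer: 4


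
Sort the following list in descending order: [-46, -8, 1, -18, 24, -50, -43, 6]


Original list: [-46, -8, 1, -18, 24, -50, -43, 6]
Repeatedly take the largest remaining element:
  Remaining [-46, -8, 1, -18, 24, -50, -43, 6] -> largest is 24
  Remaining [-46, -8, 1, -18, -50, -43, 6] -> largest is 6
  Remaining [-46, -8, 1, -18, -50, -43] -> largest is 1
  Remaining [-46, -8, -18, -50, -43] -> largest is -8
  Remaining [-46, -18, -50, -43] -> largest is -18
  Remaining [-46, -50, -43] -> largest is -43
  Remaining [-46, -50] -> largest is -46
  Remaining [-50] -> largest is -50
Collecting the picks in order gives the descending list.
Final answer: [24, 6, 1, -8, -18, -43, -46, -50]


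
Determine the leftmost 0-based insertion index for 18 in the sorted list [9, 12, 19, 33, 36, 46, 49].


List is sorted: [9, 12, 19, 33, 36, 46, 49]
We need the leftmost position where 18 can be inserted, i.e. the first index whose element is >= 18 (or the end of the list if none is).
Binary search with low=0, high=7 (0-based indices):
  low=0, high=7, mid=3: a[3]=33 >= 18, so high = 3
  low=0, high=3, mid=1: a[1]=12 < 18, so low = 2
  low=2, high=3, mid=2: a[2]=19 >= 18, so high = 2
Now low = high = 2, so the insertion index is 2.
Final answer: 2


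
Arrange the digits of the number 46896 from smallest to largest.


The number 46896 has digits: 4, 6, 8, 9, 6
Sorted: 4, 6, 6, 8, 9
Joining the sorted digits gives the result.
Final answer: 46689


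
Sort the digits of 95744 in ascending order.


The number 95744 has digits: 9, 5, 7, 4, 4
Sorted: 4, 4, 5, 7, 9
Joining the sorted digits gives the result.
Final answer: 44579


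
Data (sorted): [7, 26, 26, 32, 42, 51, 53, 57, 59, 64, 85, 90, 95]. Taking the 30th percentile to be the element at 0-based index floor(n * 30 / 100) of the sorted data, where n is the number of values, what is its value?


The dataset has n = 13 elements.
Index = floor(13 * 30 / 100) = floor(390 / 100) = floor(3.9) = 3
Counting from index 0 in the sorted data, the element at index 3 is 32.
Final answer: 32


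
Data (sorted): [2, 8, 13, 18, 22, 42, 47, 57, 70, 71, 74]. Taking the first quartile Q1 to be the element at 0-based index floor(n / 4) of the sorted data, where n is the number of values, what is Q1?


The list has n = 11 elements.
Q1 index = floor(11 / 4) = floor(2.75) = 2
Counting from index 0 in the sorted data, the element at index 2 is 13.
Final answer: 13


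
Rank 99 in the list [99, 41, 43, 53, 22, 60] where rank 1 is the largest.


Sort descending: [99, 60, 53, 43, 41, 22]
Find 99 in the sorted list.
99 is at position 1.
Final answer: 1


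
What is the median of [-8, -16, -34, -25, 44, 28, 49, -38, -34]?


First, sort the list: [-38, -34, -34, -25, -16, -8, 28, 44, 49]
The list has 9 elements (odd count).
The middle index is 4 (0-based), and the element there is -16.
Final answer: -16


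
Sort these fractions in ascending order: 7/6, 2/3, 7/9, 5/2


Convert to decimal for comparison:
  7/6 = 1.1667
  2/3 = 0.6667
  7/9 = 0.7778
  5/2 = 2.5
Decimals in increasing order: 0.6667 < 0.7778 < 1.1667 < 2.5
Writing each back as its fraction gives the sorted order.
Final answer: 2/3, 7/9, 7/6, 5/2


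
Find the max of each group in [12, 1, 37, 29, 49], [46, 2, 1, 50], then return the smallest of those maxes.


Find max of each group:
  Group 1: [12, 1, 37, 29, 49] -> max = 49
  Group 2: [46, 2, 1, 50] -> max = 50
Maxes: [49, 50]
Minimum of maxes = 49
Final answer: 49


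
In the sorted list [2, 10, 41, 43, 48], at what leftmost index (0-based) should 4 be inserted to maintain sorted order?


List is sorted: [2, 10, 41, 43, 48]
We need the leftmost position where 4 can be inserted, i.e. the first index whose element is >= 4 (or the end of the list if none is).
Binary search with low=0, high=5 (0-based indices):
  low=0, high=5, mid=2: a[2]=41 >= 4, so high = 2
  low=0, high=2, mid=1: a[1]=10 >= 4, so high = 1
  low=0, high=1, mid=0: a[0]=2 < 4, so low = 1
Now low = high = 1, so the insertion index is 1.
Final answer: 1


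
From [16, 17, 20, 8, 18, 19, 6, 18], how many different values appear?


List all unique values:
Distinct values: [6, 8, 16, 17, 18, 19, 20]
Count = 7
Final answer: 7


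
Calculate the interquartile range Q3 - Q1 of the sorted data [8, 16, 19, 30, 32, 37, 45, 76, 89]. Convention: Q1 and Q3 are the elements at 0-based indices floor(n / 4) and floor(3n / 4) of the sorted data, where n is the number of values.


The data has n = 9 elements.
Q1 index = floor(9 / 4) = floor(2.25) = 2; Q3 index = floor(3 * 9 / 4) = floor(6.75) = 6
Q1 = element at index 2 = 19
Q3 = element at index 6 = 45
IQR = 45 - 19 = 26
Final answer: 26


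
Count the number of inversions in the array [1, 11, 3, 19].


For each element, count the later elements that are smaller than it:
  1 (index 0): smaller elements after it = [] -> 0
  11 (index 1): smaller elements after it = [3] -> 1
  3 (index 2): smaller elements after it = [] -> 0
Total inversions = 0 + 1 + 0 = 1
Final answer: 1


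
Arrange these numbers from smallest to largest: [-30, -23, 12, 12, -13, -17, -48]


Original list: [-30, -23, 12, 12, -13, -17, -48]
Repeatedly take the smallest remaining element:
  Remaining [-30, -23, 12, 12, -13, -17, -48] -> smallest is -48
  Remaining [-30, -23, 12, 12, -13, -17] -> smallest is -30
  Remaining [-23, 12, 12, -13, -17] -> smallest is -23
  Remaining [12, 12, -13, -17] -> smallest is -17
  Remaining [12, 12, -13] -> smallest is -13
  Remaining [12, 12] -> smallest is 12
  Remaining [12] -> smallest is 12
Collecting the picks in order gives the sorted list.
Final answer: [-48, -30, -23, -17, -13, 12, 12]


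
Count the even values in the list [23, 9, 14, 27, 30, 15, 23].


Check each element:
  23 is odd
  9 is odd
  14 is even
  27 is odd
  30 is even
  15 is odd
  23 is odd
Evens: [14, 30]
Count of evens = 2
Final answer: 2


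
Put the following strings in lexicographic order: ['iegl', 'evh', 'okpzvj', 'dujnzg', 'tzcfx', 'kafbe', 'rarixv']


Compare strings character by character (the first differing letter decides):
  'dujnzg' < 'evh' since 'd' < 'e' at position 1
  'evh' < 'iegl' since 'e' < 'i' at position 1
  'iegl' < 'kafbe' since 'i' < 'k' at position 1
  'kafbe' < 'okpzvj' since 'k' < 'o' at position 1
  'okpzvj' < 'rarixv' since 'o' < 'r' at position 1
  'rarixv' < 'tzcfx' since 'r' < 't' at position 1
Chaining these comparisons gives the alphabetical order.
Final answer: ['dujnzg', 'evh', 'iegl', 'kafbe', 'okpzvj', 'rarixv', 'tzcfx']


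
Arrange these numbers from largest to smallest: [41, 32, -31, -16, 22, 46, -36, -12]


Original list: [41, 32, -31, -16, 22, 46, -36, -12]
Repeatedly take the largest remaining element:
  Remaining [41, 32, -31, -16, 22, 46, -36, -12] -> largest is 46
  Remaining [41, 32, -31, -16, 22, -36, -12] -> largest is 41
  Remaining [32, -31, -16, 22, -36, -12] -> largest is 32
  Remaining [-31, -16, 22, -36, -12] -> largest is 22
  Remaining [-31, -16, -36, -12] -> largest is -12
  Remaining [-31, -16, -36] -> largest is -16
  Remaining [-31, -36] -> largest is -31
  Remaining [-36] -> largest is -36
Collecting the picks in order gives the descending list.
Final answer: [46, 41, 32, 22, -12, -16, -31, -36]


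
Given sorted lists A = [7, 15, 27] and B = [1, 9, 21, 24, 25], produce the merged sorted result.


List A: [7, 15, 27]
List B: [1, 9, 21, 24, 25]
Repeatedly compare the front elements and take the smaller:
  7 vs 1 -> take 1
  7 vs 9 -> take 7
  15 vs 9 -> take 9
  15 vs 21 -> take 15
  27 vs 21 -> take 21
  27 vs 24 -> take 24
  27 vs 25 -> take 25
  B is exhausted; append the rest of A: [27]
Final answer: [1, 7, 9, 15, 21, 24, 25, 27]


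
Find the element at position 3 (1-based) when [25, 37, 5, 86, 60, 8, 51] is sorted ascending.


Sort ascending: [5, 8, 25, 37, 51, 60, 86]
The 3rd element (1-indexed) is at index 2.
Value = 25
Final answer: 25


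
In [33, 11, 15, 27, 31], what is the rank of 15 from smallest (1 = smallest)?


Sort ascending: [11, 15, 27, 31, 33]
Find 15 in the sorted list.
15 is at position 2 (1-indexed).
Final answer: 2


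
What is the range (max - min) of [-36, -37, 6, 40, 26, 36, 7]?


Maximum value: 40
Minimum value: -37
Range = 40 - (-37) = 77
Final answer: 77


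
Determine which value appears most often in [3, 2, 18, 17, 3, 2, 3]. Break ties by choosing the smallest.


Count the frequency of each value:
  2 appears 2 time(s)
  3 appears 3 time(s)
  17 appears 1 time(s)
  18 appears 1 time(s)
Maximum frequency is 3.
Only 3 reaches that frequency, so it is the mode.
Final answer: 3


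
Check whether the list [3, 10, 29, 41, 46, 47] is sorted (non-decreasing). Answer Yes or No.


Check consecutive pairs:
  3 <= 10? True
  10 <= 29? True
  29 <= 41? True
  41 <= 46? True
  46 <= 47? True
Every consecutive pair is in order, so the list is non-decreasing.
Final answer: Yes


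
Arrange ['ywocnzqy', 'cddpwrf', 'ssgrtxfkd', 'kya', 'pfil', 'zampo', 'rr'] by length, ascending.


Compute lengths:
  'ywocnzqy' has length 8
  'cddpwrf' has length 7
  'ssgrtxfkd' has length 9
  'kya' has length 3
  'pfil' has length 4
  'zampo' has length 5
  'rr' has length 2
Lengths in increasing order: 2 < 3 < 4 < 5 < 7 < 8 < 9
Listing the words in that order gives the answer.
Final answer: ['rr', 'kya', 'pfil', 'zampo', 'cddpwrf', 'ywocnzqy', 'ssgrtxfkd']


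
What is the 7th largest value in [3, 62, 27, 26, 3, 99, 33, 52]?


Sort descending: [99, 62, 52, 33, 27, 26, 3, 3]
The 7th element (1-indexed) is at index 6.
Value = 3
Final answer: 3


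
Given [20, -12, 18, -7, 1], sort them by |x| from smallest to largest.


Compute absolute values:
  |20| = 20
  |-12| = 12
  |18| = 18
  |-7| = 7
  |1| = 1
Absolute values in increasing order: 1 < 7 < 12 < 18 < 20
Listing the original numbers in that order gives the answer.
Final answer: [1, -7, -12, 18, 20]


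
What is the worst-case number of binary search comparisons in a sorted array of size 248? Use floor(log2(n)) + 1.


Binary search halves the search space each step.
Maximum comparisons = floor(log2(248)) + 1
log2(248) = 7.9542
floor(log2(248)) = 7, so 7 + 1 = 8
Final answer: 8


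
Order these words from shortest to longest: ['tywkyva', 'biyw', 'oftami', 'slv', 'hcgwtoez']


Compute lengths:
  'tywkyva' has length 7
  'biyw' has length 4
  'oftami' has length 6
  'slv' has length 3
  'hcgwtoez' has length 8
Lengths in increasing order: 3 < 4 < 6 < 7 < 8
Listing the words in that order gives the answer.
Final answer: ['slv', 'biyw', 'oftami', 'tywkyva', 'hcgwtoez']


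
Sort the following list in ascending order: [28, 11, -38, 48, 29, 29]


Original list: [28, 11, -38, 48, 29, 29]
Repeatedly take the smallest remaining element:
  Remaining [28, 11, -38, 48, 29, 29] -> smallest is -38
  Remaining [28, 11, 48, 29, 29] -> smallest is 11
  Remaining [28, 48, 29, 29] -> smallest is 28
  Remaining [48, 29, 29] -> smallest is 29
  Remaining [48, 29] -> smallest is 29
  Remaining [48] -> smallest is 48
Collecting the picks in order gives the sorted list.
Final answer: [-38, 11, 28, 29, 29, 48]


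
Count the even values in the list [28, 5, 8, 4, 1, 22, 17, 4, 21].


Check each element:
  28 is even
  5 is odd
  8 is even
  4 is even
  1 is odd
  22 is even
  17 is odd
  4 is even
  21 is odd
Evens: [28, 8, 4, 22, 4]
Count of evens = 5
Final answer: 5


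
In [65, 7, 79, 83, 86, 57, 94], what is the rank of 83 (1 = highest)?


Sort descending: [94, 86, 83, 79, 65, 57, 7]
Find 83 in the sorted list.
83 is at position 3.
Final answer: 3


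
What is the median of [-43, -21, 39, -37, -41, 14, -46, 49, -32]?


First, sort the list: [-46, -43, -41, -37, -32, -21, 14, 39, 49]
The list has 9 elements (odd count).
The middle index is 4 (0-based), and the element there is -32.
Final answer: -32


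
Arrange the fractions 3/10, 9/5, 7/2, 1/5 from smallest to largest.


Convert to decimal for comparison:
  3/10 = 0.3
  9/5 = 1.8
  7/2 = 3.5
  1/5 = 0.2
Decimals in increasing order: 0.2 < 0.3 < 1.8 < 3.5
Writing each back as its fraction gives the sorted order.
Final answer: 1/5, 3/10, 9/5, 7/2


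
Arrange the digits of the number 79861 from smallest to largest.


The number 79861 has digits: 7, 9, 8, 6, 1
Sorted: 1, 6, 7, 8, 9
Joining the sorted digits gives the result.
Final answer: 16789


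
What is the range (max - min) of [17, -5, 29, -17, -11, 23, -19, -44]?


Maximum value: 29
Minimum value: -44
Range = 29 - (-44) = 73
Final answer: 73


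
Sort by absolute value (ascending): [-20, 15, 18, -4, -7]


Compute absolute values:
  |-20| = 20
  |15| = 15
  |18| = 18
  |-4| = 4
  |-7| = 7
Absolute values in increasing order: 4 < 7 < 15 < 18 < 20
Listing the original numbers in that order gives the answer.
Final answer: [-4, -7, 15, 18, -20]


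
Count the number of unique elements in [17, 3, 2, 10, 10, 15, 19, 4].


List all unique values:
Distinct values: [2, 3, 4, 10, 15, 17, 19]
Count = 7
Final answer: 7


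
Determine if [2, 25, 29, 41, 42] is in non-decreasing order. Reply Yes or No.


Check consecutive pairs:
  2 <= 25? True
  25 <= 29? True
  29 <= 41? True
  41 <= 42? True
Every consecutive pair is in order, so the list is non-decreasing.
Final answer: Yes


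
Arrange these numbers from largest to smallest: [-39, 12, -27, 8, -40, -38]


Original list: [-39, 12, -27, 8, -40, -38]
Repeatedly take the largest remaining element:
  Remaining [-39, 12, -27, 8, -40, -38] -> largest is 12
  Remaining [-39, -27, 8, -40, -38] -> largest is 8
  Remaining [-39, -27, -40, -38] -> largest is -27
  Remaining [-39, -40, -38] -> largest is -38
  Remaining [-39, -40] -> largest is -39
  Remaining [-40] -> largest is -40
Collecting the picks in order gives the descending list.
Final answer: [12, 8, -27, -38, -39, -40]


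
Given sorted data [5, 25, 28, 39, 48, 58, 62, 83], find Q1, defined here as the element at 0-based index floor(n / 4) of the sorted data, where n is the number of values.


The list has n = 8 elements.
Q1 index = floor(8 / 4) = floor(2) = 2
Counting from index 0 in the sorted data, the element at index 2 is 28.
Final answer: 28


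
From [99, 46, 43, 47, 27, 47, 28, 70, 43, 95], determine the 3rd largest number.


Sort descending: [99, 95, 70, 47, 47, 46, 43, 43, 28, 27]
The 3rd element (1-indexed) is at index 2.
Value = 70
Final answer: 70


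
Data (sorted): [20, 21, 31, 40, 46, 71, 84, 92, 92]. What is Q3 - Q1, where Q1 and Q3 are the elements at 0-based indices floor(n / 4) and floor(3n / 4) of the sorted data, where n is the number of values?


The data has n = 9 elements.
Q1 index = floor(9 / 4) = floor(2.25) = 2; Q3 index = floor(3 * 9 / 4) = floor(6.75) = 6
Q1 = element at index 2 = 31
Q3 = element at index 6 = 84
IQR = 84 - 31 = 53
Final answer: 53


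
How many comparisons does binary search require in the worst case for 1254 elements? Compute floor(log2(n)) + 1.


Binary search halves the search space each step.
Maximum comparisons = floor(log2(1254)) + 1
log2(1254) = 10.2923
floor(log2(1254)) = 10, so 10 + 1 = 11
Final answer: 11


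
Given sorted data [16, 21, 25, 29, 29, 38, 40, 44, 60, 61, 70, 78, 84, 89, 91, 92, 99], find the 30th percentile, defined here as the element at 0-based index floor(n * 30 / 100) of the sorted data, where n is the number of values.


The dataset has n = 17 elements.
Index = floor(17 * 30 / 100) = floor(510 / 100) = floor(5.1) = 5
Counting from index 0 in the sorted data, the element at index 5 is 38.
Final answer: 38


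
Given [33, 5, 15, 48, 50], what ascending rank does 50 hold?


Sort ascending: [5, 15, 33, 48, 50]
Find 50 in the sorted list.
50 is at position 5 (1-indexed).
Final answer: 5


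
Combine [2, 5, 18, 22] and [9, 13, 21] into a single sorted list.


List A: [2, 5, 18, 22]
List B: [9, 13, 21]
Repeatedly compare the front elements and take the smaller:
  2 vs 9 -> take 2
  5 vs 9 -> take 5
  18 vs 9 -> take 9
  18 vs 13 -> take 13
  18 vs 21 -> take 18
  22 vs 21 -> take 21
  B is exhausted; append the rest of A: [22]
Final answer: [2, 5, 9, 13, 18, 21, 22]


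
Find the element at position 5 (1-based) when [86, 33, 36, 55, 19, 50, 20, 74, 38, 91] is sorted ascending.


Sort ascending: [19, 20, 33, 36, 38, 50, 55, 74, 86, 91]
The 5th element (1-indexed) is at index 4.
Value = 38
Final answer: 38


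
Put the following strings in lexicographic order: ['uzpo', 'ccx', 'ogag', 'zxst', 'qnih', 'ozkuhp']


Compare strings character by character (the first differing letter decides):
  'ccx' < 'ogag' since 'c' < 'o' at position 1
  'ogag' < 'ozkuhp' since 'g' < 'z' at position 2
  'ozkuhp' < 'qnih' since 'o' < 'q' at position 1
  'qnih' < 'uzpo' since 'q' < 'u' at position 1
  'uzpo' < 'zxst' since 'u' < 'z' at position 1
Chaining these comparisons gives the alphabetical order.
Final answer: ['ccx', 'ogag', 'ozkuhp', 'qnih', 'uzpo', 'zxst']


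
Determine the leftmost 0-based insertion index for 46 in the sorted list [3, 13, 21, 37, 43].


List is sorted: [3, 13, 21, 37, 43]
We need the leftmost position where 46 can be inserted, i.e. the first index whose element is >= 46 (or the end of the list if none is).
Binary search with low=0, high=5 (0-based indices):
  low=0, high=5, mid=2: a[2]=21 < 46, so low = 3
  low=3, high=5, mid=4: a[4]=43 < 46, so low = 5
Now low = high = 5, so the insertion index is 5.
Final answer: 5


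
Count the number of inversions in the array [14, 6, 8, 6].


For each element, count the later elements that are smaller than it:
  14 (index 0): smaller elements after it = [6, 8, 6] -> 3
  6 (index 1): smaller elements after it = [] -> 0
  8 (index 2): smaller elements after it = [6] -> 1
Total inversions = 3 + 0 + 1 = 4
Final answer: 4


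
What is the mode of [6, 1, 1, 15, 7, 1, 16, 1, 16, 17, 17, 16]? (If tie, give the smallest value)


Count the frequency of each value:
  1 appears 4 time(s)
  6 appears 1 time(s)
  7 appears 1 time(s)
  15 appears 1 time(s)
  16 appears 3 time(s)
  17 appears 2 time(s)
Maximum frequency is 4.
Only 1 reaches that frequency, so it is the mode.
Final answer: 1


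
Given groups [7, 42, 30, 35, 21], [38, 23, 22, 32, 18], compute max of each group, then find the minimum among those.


Find max of each group:
  Group 1: [7, 42, 30, 35, 21] -> max = 42
  Group 2: [38, 23, 22, 32, 18] -> max = 38
Maxes: [42, 38]
Minimum of maxes = 38
Final answer: 38


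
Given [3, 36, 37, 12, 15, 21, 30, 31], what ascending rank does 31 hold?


Sort ascending: [3, 12, 15, 21, 30, 31, 36, 37]
Find 31 in the sorted list.
31 is at position 6 (1-indexed).
Final answer: 6


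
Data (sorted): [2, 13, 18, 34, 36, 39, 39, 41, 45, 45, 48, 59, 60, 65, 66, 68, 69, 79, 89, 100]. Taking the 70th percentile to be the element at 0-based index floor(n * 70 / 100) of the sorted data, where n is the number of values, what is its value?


The dataset has n = 20 elements.
Index = floor(20 * 70 / 100) = floor(1400 / 100) = floor(14) = 14
Counting from index 0 in the sorted data, the element at index 14 is 66.
Final answer: 66


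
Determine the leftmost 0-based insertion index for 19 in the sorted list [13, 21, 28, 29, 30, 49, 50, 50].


List is sorted: [13, 21, 28, 29, 30, 49, 50, 50]
We need the leftmost position where 19 can be inserted, i.e. the first index whose element is >= 19 (or the end of the list if none is).
Binary search with low=0, high=8 (0-based indices):
  low=0, high=8, mid=4: a[4]=30 >= 19, so high = 4
  low=0, high=4, mid=2: a[2]=28 >= 19, so high = 2
  low=0, high=2, mid=1: a[1]=21 >= 19, so high = 1
  low=0, high=1, mid=0: a[0]=13 < 19, so low = 1
Now low = high = 1, so the insertion index is 1.
Final answer: 1


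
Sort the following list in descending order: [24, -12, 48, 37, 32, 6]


Original list: [24, -12, 48, 37, 32, 6]
Repeatedly take the largest remaining element:
  Remaining [24, -12, 48, 37, 32, 6] -> largest is 48
  Remaining [24, -12, 37, 32, 6] -> largest is 37
  Remaining [24, -12, 32, 6] -> largest is 32
  Remaining [24, -12, 6] -> largest is 24
  Remaining [-12, 6] -> largest is 6
  Remaining [-12] -> largest is -12
Collecting the picks in order gives the descending list.
Final answer: [48, 37, 32, 24, 6, -12]


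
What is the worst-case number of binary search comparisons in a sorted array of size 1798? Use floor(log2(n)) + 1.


Binary search halves the search space each step.
Maximum comparisons = floor(log2(1798)) + 1
log2(1798) = 10.8122
floor(log2(1798)) = 10, so 10 + 1 = 11
Final answer: 11


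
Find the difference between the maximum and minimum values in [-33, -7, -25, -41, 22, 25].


Maximum value: 25
Minimum value: -41
Range = 25 - (-41) = 66
Final answer: 66


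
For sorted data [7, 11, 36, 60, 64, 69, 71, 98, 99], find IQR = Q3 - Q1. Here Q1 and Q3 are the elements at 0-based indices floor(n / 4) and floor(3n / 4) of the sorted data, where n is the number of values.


The data has n = 9 elements.
Q1 index = floor(9 / 4) = floor(2.25) = 2; Q3 index = floor(3 * 9 / 4) = floor(6.75) = 6
Q1 = element at index 2 = 36
Q3 = element at index 6 = 71
IQR = 71 - 36 = 35
Final answer: 35


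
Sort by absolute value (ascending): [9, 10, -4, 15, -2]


Compute absolute values:
  |9| = 9
  |10| = 10
  |-4| = 4
  |15| = 15
  |-2| = 2
Absolute values in increasing order: 2 < 4 < 9 < 10 < 15
Listing the original numbers in that order gives the answer.
Final answer: [-2, -4, 9, 10, 15]


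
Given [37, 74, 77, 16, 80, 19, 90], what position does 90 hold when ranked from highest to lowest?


Sort descending: [90, 80, 77, 74, 37, 19, 16]
Find 90 in the sorted list.
90 is at position 1.
Final answer: 1


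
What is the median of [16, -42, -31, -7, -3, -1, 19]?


First, sort the list: [-42, -31, -7, -3, -1, 16, 19]
The list has 7 elements (odd count).
The middle index is 3 (0-based), and the element there is -3.
Final answer: -3


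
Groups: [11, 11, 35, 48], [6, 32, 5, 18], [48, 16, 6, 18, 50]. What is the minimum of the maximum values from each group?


Find max of each group:
  Group 1: [11, 11, 35, 48] -> max = 48
  Group 2: [6, 32, 5, 18] -> max = 32
  Group 3: [48, 16, 6, 18, 50] -> max = 50
Maxes: [48, 32, 50]
Minimum of maxes = 32
Final answer: 32


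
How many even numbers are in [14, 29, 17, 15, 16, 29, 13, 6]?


Check each element:
  14 is even
  29 is odd
  17 is odd
  15 is odd
  16 is even
  29 is odd
  13 is odd
  6 is even
Evens: [14, 16, 6]
Count of evens = 3
Final answer: 3


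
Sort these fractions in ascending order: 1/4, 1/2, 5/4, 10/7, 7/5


Convert to decimal for comparison:
  1/4 = 0.25
  1/2 = 0.5
  5/4 = 1.25
  10/7 = 1.4286
  7/5 = 1.4
Decimals in increasing order: 0.25 < 0.5 < 1.25 < 1.4 < 1.4286
Writing each back as its fraction gives the sorted order.
Final answer: 1/4, 1/2, 5/4, 7/5, 10/7


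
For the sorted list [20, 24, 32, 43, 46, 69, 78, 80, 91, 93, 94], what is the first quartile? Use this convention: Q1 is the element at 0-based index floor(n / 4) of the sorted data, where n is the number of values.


The list has n = 11 elements.
Q1 index = floor(11 / 4) = floor(2.75) = 2
Counting from index 0 in the sorted data, the element at index 2 is 32.
Final answer: 32


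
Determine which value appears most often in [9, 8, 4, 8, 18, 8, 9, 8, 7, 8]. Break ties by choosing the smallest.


Count the frequency of each value:
  4 appears 1 time(s)
  7 appears 1 time(s)
  8 appears 5 time(s)
  9 appears 2 time(s)
  18 appears 1 time(s)
Maximum frequency is 5.
Only 8 reaches that frequency, so it is the mode.
Final answer: 8


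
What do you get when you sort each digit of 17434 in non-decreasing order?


The number 17434 has digits: 1, 7, 4, 3, 4
Sorted: 1, 3, 4, 4, 7
Joining the sorted digits gives the result.
Final answer: 13447


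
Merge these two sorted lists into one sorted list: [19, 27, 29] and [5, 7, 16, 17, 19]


List A: [19, 27, 29]
List B: [5, 7, 16, 17, 19]
Repeatedly compare the front elements and take the smaller:
  19 vs 5 -> take 5
  19 vs 7 -> take 7
  19 vs 16 -> take 16
  19 vs 17 -> take 17
  19 vs 19 -> take 19
  27 vs 19 -> take 19
  B is exhausted; append the rest of A: [27, 29]
Final answer: [5, 7, 16, 17, 19, 19, 27, 29]


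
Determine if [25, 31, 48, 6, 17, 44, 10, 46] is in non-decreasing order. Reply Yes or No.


Check consecutive pairs:
  25 <= 31? True
  31 <= 48? True
  48 <= 6? False
  6 <= 17? True
  17 <= 44? True
  44 <= 10? False
  10 <= 46? True
2 consecutive pair(s) are out of order, so the list is not sorted.
Final answer: No


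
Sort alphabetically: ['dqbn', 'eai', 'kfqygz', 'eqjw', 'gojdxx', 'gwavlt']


Compare strings character by character (the first differing letter decides):
  'dqbn' < 'eai' since 'd' < 'e' at position 1
  'eai' < 'eqjw' since 'a' < 'q' at position 2
  'eqjw' < 'gojdxx' since 'e' < 'g' at position 1
  'gojdxx' < 'gwavlt' since 'o' < 'w' at position 2
  'gwavlt' < 'kfqygz' since 'g' < 'k' at position 1
Chaining these comparisons gives the alphabetical order.
Final answer: ['dqbn', 'eai', 'eqjw', 'gojdxx', 'gwavlt', 'kfqygz']


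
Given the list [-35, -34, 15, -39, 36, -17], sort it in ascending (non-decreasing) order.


Original list: [-35, -34, 15, -39, 36, -17]
Repeatedly take the smallest remaining element:
  Remaining [-35, -34, 15, -39, 36, -17] -> smallest is -39
  Remaining [-35, -34, 15, 36, -17] -> smallest is -35
  Remaining [-34, 15, 36, -17] -> smallest is -34
  Remaining [15, 36, -17] -> smallest is -17
  Remaining [15, 36] -> smallest is 15
  Remaining [36] -> smallest is 36
Collecting the picks in order gives the sorted list.
Final answer: [-39, -35, -34, -17, 15, 36]
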